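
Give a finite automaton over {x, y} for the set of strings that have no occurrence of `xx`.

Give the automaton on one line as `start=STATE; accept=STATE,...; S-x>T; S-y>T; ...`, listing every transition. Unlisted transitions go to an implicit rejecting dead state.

Track partial matches of the forbidden pattern `xx`. State S2 is a dead state reached once `xx` has occurred; every other state accepts. S0 means no part of `xx` is currently matched.
3 states suffice.
        x   y  
>* S0   S1  S0 
 * S1   S2  S0 
   S2   S2  S2 
(> = start, * = accepting)

start=S0; accept=S0,S1; S0-x>S1; S0-y>S0; S1-x>S2; S1-y>S0; S2-x>S2; S2-y>S2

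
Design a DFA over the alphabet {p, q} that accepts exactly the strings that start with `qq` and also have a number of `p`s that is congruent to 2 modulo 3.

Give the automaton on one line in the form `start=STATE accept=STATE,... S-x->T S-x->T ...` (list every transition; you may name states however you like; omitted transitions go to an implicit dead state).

Handle the two conditions separately and then intersect. One (4 states) tracks whether the input so far still matches the prefix `qq`; the other (3 states) tracks the count of `p`s modulo 3. Each combined state is a pair, one component from each; accept when both components accept.
An 8-state machine:
        p   q  
>  S0   S1  S2 
   S1   S3  S1 
   S2   S1  S4 
   S3   S5  S3 
   S4   S6  S4 
   S5   S1  S5 
   S6   S7  S6 
 * S7   S4  S7 
(> = start, * = accepting)

start=S0 accept=S7 S0-p->S1 S0-q->S2 S1-p->S3 S1-q->S1 S2-p->S1 S2-q->S4 S3-p->S5 S3-q->S3 S4-p->S6 S4-q->S4 S5-p->S1 S5-q->S5 S6-p->S7 S6-q->S6 S7-p->S4 S7-q->S7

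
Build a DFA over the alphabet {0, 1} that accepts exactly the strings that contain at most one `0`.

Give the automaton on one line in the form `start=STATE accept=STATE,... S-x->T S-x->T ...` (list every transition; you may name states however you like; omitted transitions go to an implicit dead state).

start=s0 accept=s0,s1 s0-0->s1 s0-1->s0 s1-0->s2 s1-1->s1 s2-0->s2 s2-1->s2

Count `0`s, saturating at 2: state s0 means no `0` yet, s1 means one `0` seen, s2 means more than one. Each `0` increments (capped at s2); other symbols loop. Accept from {s0, s1}.
A 3-state machine:
        0   1  
>* s0   s1  s0 
 * s1   s2  s1 
   s2   s2  s2 
(> = start, * = accepting)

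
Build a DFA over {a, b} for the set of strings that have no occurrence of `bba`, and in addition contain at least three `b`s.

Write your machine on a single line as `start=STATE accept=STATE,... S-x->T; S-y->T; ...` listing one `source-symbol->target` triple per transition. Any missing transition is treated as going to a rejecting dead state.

start=q0; accept=q6,q8,q9; q0-a->q0; q0-b->q1; q1-a->q2; q1-b->q3; q2-a->q2; q2-b->q4; q3-a->q5; q3-b->q6; q4-a->q7; q4-b->q6; q5-a->q5; q5-b->q5; q6-a->q5; q6-b->q6; q7-a->q7; q7-b->q8; q8-a->q9; q8-b->q6; q9-a->q9; q9-b->q8

Handle the two conditions separately and then intersect. The first has 4 states tracking partial matches of the forbidden pattern `bba`; the second has 5 states tracking the count of `b`s, saturating at 4. A product state is a pair (one from each), accepting exactly when both do. After merging equivalent states the machine shrinks.
10 states suffice.
        a   b  
>  q0   q0  q1 
   q1   q2  q3 
   q2   q2  q4 
   q3   q5  q6 
   q4   q7  q6 
   q5   q5  q5 
 * q6   q5  q6 
   q7   q7  q8 
 * q8   q9  q6 
 * q9   q9  q8 
(> = start, * = accepting)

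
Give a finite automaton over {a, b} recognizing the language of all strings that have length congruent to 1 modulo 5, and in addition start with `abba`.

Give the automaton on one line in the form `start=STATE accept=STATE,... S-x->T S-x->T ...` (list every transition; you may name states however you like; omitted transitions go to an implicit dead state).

Handle the two conditions separately and then intersect. The first has 5 states tracking the input length modulo 5; the second has 6 states tracking whether the input so far still matches the prefix `abba`. A product state is a pair (one from each), accepting exactly when both do.
With 14 states:
          a    b  
>  S0     S1   S2 
   S1     S3   S4 
   S2     S3   S3 
   S3     S5   S5 
   S4     S5   S6 
   S5     S7   S7 
   S6     S8   S7 
   S7     S9   S9 
   S8    S10  S10 
   S9     S2   S2 
   S10   S11  S11 
 * S11   S12  S12 
   S12   S13  S13 
   S13    S8   S8 
(> = start, * = accepting)

start=S0 accept=S11 S0-a->S1 S0-b->S2 S1-a->S3 S1-b->S4 S2-a->S3 S2-b->S3 S3-a->S5 S3-b->S5 S4-a->S5 S4-b->S6 S5-a->S7 S5-b->S7 S6-a->S8 S6-b->S7 S7-a->S9 S7-b->S9 S8-a->S10 S8-b->S10 S9-a->S2 S9-b->S2 S10-a->S11 S10-b->S11 S11-a->S12 S11-b->S12 S12-a->S13 S12-b->S13 S13-a->S8 S13-b->S8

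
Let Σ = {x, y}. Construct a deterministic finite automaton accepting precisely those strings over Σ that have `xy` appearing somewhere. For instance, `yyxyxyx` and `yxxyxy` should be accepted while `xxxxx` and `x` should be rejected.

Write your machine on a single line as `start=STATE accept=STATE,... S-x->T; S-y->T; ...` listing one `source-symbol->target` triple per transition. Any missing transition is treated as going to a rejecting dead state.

Track how much of `xy` has been matched so far: state q0 is no progress, q2 is the absorbing accept state reached once `xy` has occurred. Intermediate states record partial matches; on a mismatch, fall back to the longest reusable overlap.
With 3 states:
        x   y  
>  q0   q1  q0 
   q1   q1  q2 
 * q2   q2  q2 
(> = start, * = accepting)

start=q0; accept=q2; q0-x->q1; q0-y->q0; q1-x->q1; q1-y->q2; q2-x->q2; q2-y->q2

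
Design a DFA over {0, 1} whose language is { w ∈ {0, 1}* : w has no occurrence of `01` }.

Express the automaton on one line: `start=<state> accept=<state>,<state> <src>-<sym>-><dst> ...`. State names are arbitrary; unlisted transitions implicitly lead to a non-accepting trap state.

start=s0 accept=s0,s1 s0-0->s1 s0-1->s0 s1-0->s1 s1-1->s2 s2-0->s2 s2-1->s2

This is the complement of 'contains `01`'. Use the same substring-matching states — s0 through s2 holding how much of `01` has just been matched — but flip the accepting set: everything except the trap s2 accepts.
3 states suffice.
        0   1  
>* s0   s1  s0 
 * s1   s1  s2 
   s2   s2  s2 
(> = start, * = accepting)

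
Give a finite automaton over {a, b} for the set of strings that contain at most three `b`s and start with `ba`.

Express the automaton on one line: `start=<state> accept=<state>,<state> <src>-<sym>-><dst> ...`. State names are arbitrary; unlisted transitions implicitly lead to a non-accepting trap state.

Build one automaton per condition and run them in lockstep. One (5 states) tracks the count of `b`s, saturating at 4; the other (4 states) tracks whether the input so far still matches the prefix `ba`. Each combined state is a pair, one component from each; accept when both components accept.
11 states suffice.
          a    b  
>  q0     q1   q2 
   q1     q1   q3 
   q2     q4   q5 
   q3     q3   q5 
 * q4     q4   q6 
   q5     q5   q7 
 * q6     q6   q8 
   q7     q7   q9 
 * q8     q8  q10 
   q9     q9   q9 
   q10   q10  q10 
(> = start, * = accepting)

start=q0 accept=q4,q6,q8 q0-a->q1 q0-b->q2 q1-a->q1 q1-b->q3 q2-a->q4 q2-b->q5 q3-a->q3 q3-b->q5 q4-a->q4 q4-b->q6 q5-a->q5 q5-b->q7 q6-a->q6 q6-b->q8 q7-a->q7 q7-b->q9 q8-a->q8 q8-b->q10 q9-a->q9 q9-b->q9 q10-a->q10 q10-b->q10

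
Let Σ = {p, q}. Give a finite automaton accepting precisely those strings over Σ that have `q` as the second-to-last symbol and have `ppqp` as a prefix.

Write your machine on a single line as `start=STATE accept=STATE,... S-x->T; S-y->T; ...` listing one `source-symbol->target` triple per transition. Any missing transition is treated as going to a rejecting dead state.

Run two small machines in parallel and take their product. One (7 states) tracks the last 2 symbols read; the other (6 states) tracks whether the input so far still matches the prefix `ppqp`. Each combined state is a pair, one component from each; accept when both components accept.
13 states suffice.
          p    q  
>  s0     s1   s2 
   s1     s3   s4 
   s2     s5   s6 
   s3     s7   s8 
   s4     s5   s6 
   s5     s7   s4 
   s6     s5   s6 
   s7     s7   s4 
   s8     s9   s6 
 * s9    s10  s11 
   s10   s10  s11 
   s11    s9  s12 
 * s12    s9  s12 
(> = start, * = accepting)

start=s0; accept=s9,s12; s0-p->s1; s0-q->s2; s1-p->s3; s1-q->s4; s2-p->s5; s2-q->s6; s3-p->s7; s3-q->s8; s4-p->s5; s4-q->s6; s5-p->s7; s5-q->s4; s6-p->s5; s6-q->s6; s7-p->s7; s7-q->s4; s8-p->s9; s8-q->s6; s9-p->s10; s9-q->s11; s10-p->s10; s10-q->s11; s11-p->s9; s11-q->s12; s12-p->s9; s12-q->s12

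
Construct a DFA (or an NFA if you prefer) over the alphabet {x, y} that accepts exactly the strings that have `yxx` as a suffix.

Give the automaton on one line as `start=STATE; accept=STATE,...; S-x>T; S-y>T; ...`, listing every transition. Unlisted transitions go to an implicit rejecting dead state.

Remember how much of `yxx` the current input suffix matches. State s0 means no match yet; s1 means the last symbol is `y`; s2 means the last 2 symbols are `yx`; s3 means the last 3 symbols are `yxx`. Only s3 accepts. On a mismatch, fall back to the longest proper suffix that is still a prefix of `yxx`.
4 states suffice.
        x   y  
>  s0   s0  s1 
   s1   s2  s1 
   s2   s3  s1 
 * s3   s0  s1 
(> = start, * = accepting)

start=s0; accept=s3; s0-x>s0; s0-y>s1; s1-x>s2; s1-y>s1; s2-x>s3; s2-y>s1; s3-x>s0; s3-y>s1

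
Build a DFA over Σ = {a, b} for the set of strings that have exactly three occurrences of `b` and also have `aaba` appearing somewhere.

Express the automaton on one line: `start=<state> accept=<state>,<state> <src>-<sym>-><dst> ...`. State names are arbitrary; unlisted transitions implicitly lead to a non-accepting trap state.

Handle the two conditions separately and then intersect. The first has 5 states tracking the count of `b`s, saturating at 4; the second has 5 states tracking whether and how much of `aaba` has been seen. A product state is a pair (one from each), accepting exactly when both do.
          a    b  
>  s0     s1   s2 
   s1     s3   s2 
   s2     s4   s5 
   s3     s3   s6 
   s4     s7   s5 
   s5     s8   s9 
   s6    s10   s5 
   s7     s7  s11 
   s8    s12   s9 
   s9    s13  s14 
   s10   s10  s15 
   s11   s15   s9 
   s12   s12  s16 
   s13   s17  s14 
   s14   s18  s14 
   s15   s15  s19 
   s16   s19  s14 
   s17   s17  s20 
   s18   s21  s14 
 * s19   s19  s22 
   s20   s22  s14 
   s21   s21  s20 
   s22   s22  s22 
(> = start, * = accepting)

start=s0 accept=s19 s0-a->s1 s0-b->s2 s1-a->s3 s1-b->s2 s2-a->s4 s2-b->s5 s3-a->s3 s3-b->s6 s4-a->s7 s4-b->s5 s5-a->s8 s5-b->s9 s6-a->s10 s6-b->s5 s7-a->s7 s7-b->s11 s8-a->s12 s8-b->s9 s9-a->s13 s9-b->s14 s10-a->s10 s10-b->s15 s11-a->s15 s11-b->s9 s12-a->s12 s12-b->s16 s13-a->s17 s13-b->s14 s14-a->s18 s14-b->s14 s15-a->s15 s15-b->s19 s16-a->s19 s16-b->s14 s17-a->s17 s17-b->s20 s18-a->s21 s18-b->s14 s19-a->s19 s19-b->s22 s20-a->s22 s20-b->s14 s21-a->s21 s21-b->s20 s22-a->s22 s22-b->s22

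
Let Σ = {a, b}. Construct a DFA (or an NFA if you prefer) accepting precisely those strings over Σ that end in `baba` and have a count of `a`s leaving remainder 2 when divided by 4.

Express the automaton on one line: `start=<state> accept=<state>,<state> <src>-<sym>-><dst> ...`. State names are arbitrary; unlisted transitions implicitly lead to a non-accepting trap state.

start=s0 accept=s7 s0-a->s1 s0-b->s2 s1-a->s3 s1-b->s1 s2-a->s4 s2-b->s2 s3-a->s5 s3-b->s3 s4-a->s3 s4-b->s6 s5-a->s0 s5-b->s5 s6-a->s7 s6-b->s1 s7-a->s5 s7-b->s3

Run two small machines in parallel and take their product. The first has 5 states tracking how much of the suffix `baba` has currently been matched; the second has 4 states tracking the count of `a`s modulo 4. A product state is a pair (one from each), accepting exactly when both do. Equivalent product states are then merged.
8 states suffice.
        a   b  
>  s0   s1  s2 
   s1   s3  s1 
   s2   s4  s2 
   s3   s5  s3 
   s4   s3  s6 
   s5   s0  s5 
   s6   s7  s1 
 * s7   s5  s3 
(> = start, * = accepting)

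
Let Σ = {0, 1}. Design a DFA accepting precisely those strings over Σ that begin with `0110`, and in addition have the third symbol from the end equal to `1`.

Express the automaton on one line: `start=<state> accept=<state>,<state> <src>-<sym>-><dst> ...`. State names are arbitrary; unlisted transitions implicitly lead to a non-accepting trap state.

start=s0 accept=s16,s17,s18,s23 s0-0->s1 s0-1->s2 s1-0->s3 s1-1->s4 s2-0->s5 s2-1->s6 s3-0->s7 s3-1->s8 s4-0->s9 s4-1->s10 s5-0->s11 s5-1->s12 s6-0->s13 s6-1->s14 s7-0->s7 s7-1->s8 s8-0->s9 s8-1->s15 s9-0->s11 s9-1->s12 s10-0->s16 s10-1->s14 s11-0->s7 s11-1->s8 s12-0->s9 s12-1->s15 s13-0->s11 s13-1->s12 s14-0->s13 s14-1->s14 s15-0->s13 s15-1->s14 s16-0->s17 s16-1->s18 s17-0->s19 s17-1->s20 s18-0->s21 s18-1->s22 s19-0->s19 s19-1->s20 s20-0->s21 s20-1->s22 s21-0->s17 s21-1->s18 s22-0->s16 s22-1->s23 s23-0->s16 s23-1->s23

Handle the two conditions separately and then intersect. The first has 6 states tracking whether the input so far still matches the prefix `0110`; the second has 15 states tracking the last 3 symbols read. A product state is a pair (one from each), accepting exactly when both do.
A 24-state machine:
          0    1  
>  s0     s1   s2 
   s1     s3   s4 
   s2     s5   s6 
   s3     s7   s8 
   s4     s9  s10 
   s5    s11  s12 
   s6    s13  s14 
   s7     s7   s8 
   s8     s9  s15 
   s9    s11  s12 
   s10   s16  s14 
   s11    s7   s8 
   s12    s9  s15 
   s13   s11  s12 
   s14   s13  s14 
   s15   s13  s14 
 * s16   s17  s18 
 * s17   s19  s20 
 * s18   s21  s22 
   s19   s19  s20 
   s20   s21  s22 
   s21   s17  s18 
   s22   s16  s23 
 * s23   s16  s23 
(> = start, * = accepting)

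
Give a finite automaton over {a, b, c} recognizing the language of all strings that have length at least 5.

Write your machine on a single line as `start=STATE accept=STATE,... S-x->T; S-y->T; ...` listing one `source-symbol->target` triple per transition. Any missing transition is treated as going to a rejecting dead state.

Count input length up to 6: every symbol moves from q0 toward q6, which means 'more than 5' and absorbs. Accept from {q5, q6}.
7 states suffice.
        a   b   c  
>  q0   q1  q1  q1 
   q1   q2  q2  q2 
   q2   q3  q3  q3 
   q3   q4  q4  q4 
   q4   q5  q5  q5 
 * q5   q6  q6  q6 
 * q6   q6  q6  q6 
(> = start, * = accepting)

start=q0; accept=q5,q6; q0-a->q1; q0-b->q1; q0-c->q1; q1-a->q2; q1-b->q2; q1-c->q2; q2-a->q3; q2-b->q3; q2-c->q3; q3-a->q4; q3-b->q4; q3-c->q4; q4-a->q5; q4-b->q5; q4-c->q5; q5-a->q6; q5-b->q6; q5-c->q6; q6-a->q6; q6-b->q6; q6-c->q6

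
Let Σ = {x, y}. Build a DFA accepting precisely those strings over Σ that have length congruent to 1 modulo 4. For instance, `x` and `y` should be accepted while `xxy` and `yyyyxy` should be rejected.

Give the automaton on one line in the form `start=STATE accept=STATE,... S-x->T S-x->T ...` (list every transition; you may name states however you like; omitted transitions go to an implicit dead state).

start=A accept=B A-x->B A-y->B B-x->C B-y->C C-x->D C-y->D D-x->A D-y->A

Only the length mod 4 matters, so use a 4-cycle: from any state, every input symbol moves to the next state, wrapping D back to A. Mark B accepting.
4 states suffice.
       x  y 
>  A   B  B 
 * B   C  C 
   C   D  D 
   D   A  A 
(> = start, * = accepting)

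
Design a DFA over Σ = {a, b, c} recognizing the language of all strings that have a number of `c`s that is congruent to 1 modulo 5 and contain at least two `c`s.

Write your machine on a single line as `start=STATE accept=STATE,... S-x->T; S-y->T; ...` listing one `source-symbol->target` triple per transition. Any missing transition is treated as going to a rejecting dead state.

Handle the two conditions separately and then intersect. One (5 states) tracks the count of `c`s modulo 5; the other (4 states) tracks the count of `c`s, saturating at 3. Each combined state is a pair, one component from each; accept when both components accept. Equivalent product states are then merged.
        a   b   c  
>  q0   q0  q0  q1 
   q1   q1  q1  q2 
   q2   q2  q2  q3 
   q3   q3  q3  q4 
   q4   q4  q4  q5 
   q5   q5  q5  q6 
 * q6   q6  q6  q2 
(> = start, * = accepting)

start=q0; accept=q6; q0-a->q0; q0-b->q0; q0-c->q1; q1-a->q1; q1-b->q1; q1-c->q2; q2-a->q2; q2-b->q2; q2-c->q3; q3-a->q3; q3-b->q3; q3-c->q4; q4-a->q4; q4-b->q4; q4-c->q5; q5-a->q5; q5-b->q5; q5-c->q6; q6-a->q6; q6-b->q6; q6-c->q2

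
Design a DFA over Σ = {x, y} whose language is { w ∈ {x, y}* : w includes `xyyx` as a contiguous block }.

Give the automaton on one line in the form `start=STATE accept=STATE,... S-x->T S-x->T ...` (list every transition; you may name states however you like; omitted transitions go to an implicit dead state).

start=A accept=E A-x->B A-y->A B-x->B B-y->C C-x->B C-y->D D-x->E D-y->A E-x->E E-y->E

States A..D record the length of the longest prefix of `xyyx` that matches the current input suffix. Reaching E means `xyyx` has been seen, and we stay there forever. Accept from E.
5 states suffice.
       x  y 
>  A   B  A 
   B   B  C 
   C   B  D 
   D   E  A 
 * E   E  E 
(> = start, * = accepting)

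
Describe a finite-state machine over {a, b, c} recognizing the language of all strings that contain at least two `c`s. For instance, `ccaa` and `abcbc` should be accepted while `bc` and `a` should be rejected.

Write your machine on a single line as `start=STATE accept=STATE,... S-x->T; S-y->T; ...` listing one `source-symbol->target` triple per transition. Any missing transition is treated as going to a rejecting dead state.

Only the number of `c`s matters, and only up to 3. Make a chain S0 → S1 → S2 → S3 advanced by each `c` (with S3 absorbing); every other symbol self-loops. The accepting set is {S2, S3}.
With 4 states:
        a   b   c  
>  S0   S0  S0  S1 
   S1   S1  S1  S2 
 * S2   S2  S2  S3 
 * S3   S3  S3  S3 
(> = start, * = accepting)

start=S0; accept=S2,S3; S0-a->S0; S0-b->S0; S0-c->S1; S1-a->S1; S1-b->S1; S1-c->S2; S2-a->S2; S2-b->S2; S2-c->S3; S3-a->S3; S3-b->S3; S3-c->S3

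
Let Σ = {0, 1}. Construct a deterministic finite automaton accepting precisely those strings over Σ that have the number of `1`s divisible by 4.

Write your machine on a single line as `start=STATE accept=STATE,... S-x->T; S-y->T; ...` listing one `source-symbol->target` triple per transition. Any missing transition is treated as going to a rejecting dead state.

Keep the running count of `1`s modulo 4: each `1` advances along the cycle q0 → q1 → q2 → q3 → q0 while other symbols loop. Accept at q0.
        0   1  
>* q0   q0  q1 
   q1   q1  q2 
   q2   q2  q3 
   q3   q3  q0 
(> = start, * = accepting)

start=q0; accept=q0; q0-0->q0; q0-1->q1; q1-0->q1; q1-1->q2; q2-0->q2; q2-1->q3; q3-0->q3; q3-1->q0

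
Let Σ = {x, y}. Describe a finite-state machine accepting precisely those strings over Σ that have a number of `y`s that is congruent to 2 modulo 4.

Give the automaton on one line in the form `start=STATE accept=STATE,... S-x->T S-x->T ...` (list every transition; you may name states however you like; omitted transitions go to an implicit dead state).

The only thing that matters is how many `y`s have appeared, reduced mod 4. Use one state per residue: s0 for 0, …, s3 for 3. Reading `y` moves to the next residue; anything else stays put. s2 is accepting.
4 states suffice.
        x   y  
>  s0   s0  s1 
   s1   s1  s2 
 * s2   s2  s3 
   s3   s3  s0 
(> = start, * = accepting)

start=s0 accept=s2 s0-x->s0 s0-y->s1 s1-x->s1 s1-y->s2 s2-x->s2 s2-y->s3 s3-x->s3 s3-y->s0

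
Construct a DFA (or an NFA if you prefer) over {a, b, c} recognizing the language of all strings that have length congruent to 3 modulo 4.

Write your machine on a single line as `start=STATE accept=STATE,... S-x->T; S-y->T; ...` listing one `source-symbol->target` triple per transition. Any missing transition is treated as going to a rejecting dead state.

Count input length modulo 4: every symbol advances one step around the cycle q0 → q1 → q2 → q3 → q0. Accept at q3.
4 states suffice.
        a   b   c  
>  q0   q1  q1  q1 
   q1   q2  q2  q2 
   q2   q3  q3  q3 
 * q3   q0  q0  q0 
(> = start, * = accepting)

start=q0; accept=q3; q0-a->q1; q0-b->q1; q0-c->q1; q1-a->q2; q1-b->q2; q1-c->q2; q2-a->q3; q2-b->q3; q2-c->q3; q3-a->q0; q3-b->q0; q3-c->q0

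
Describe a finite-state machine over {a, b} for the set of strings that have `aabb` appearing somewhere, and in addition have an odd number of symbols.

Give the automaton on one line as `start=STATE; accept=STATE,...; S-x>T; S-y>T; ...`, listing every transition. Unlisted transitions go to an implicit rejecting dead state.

Run two small machines in parallel and take their product. The first has 5 states tracking whether and how much of `aabb` has been seen; the second has 2 states tracking the input length modulo 2. A product state is a pair (one from each), accepting exactly when both do.
With 10 states:
        a   b  
>  S0   S1  S2 
   S1   S3  S0 
   S2   S4  S0 
   S3   S5  S6 
   S4   S5  S2 
   S5   S3  S7 
   S6   S4  S8 
   S7   S1  S9 
   S8   S9  S9 
 * S9   S8  S8 
(> = start, * = accepting)

start=S0; accept=S9; S0-a>S1; S0-b>S2; S1-a>S3; S1-b>S0; S2-a>S4; S2-b>S0; S3-a>S5; S3-b>S6; S4-a>S5; S4-b>S2; S5-a>S3; S5-b>S7; S6-a>S4; S6-b>S8; S7-a>S1; S7-b>S9; S8-a>S9; S8-b>S9; S9-a>S8; S9-b>S8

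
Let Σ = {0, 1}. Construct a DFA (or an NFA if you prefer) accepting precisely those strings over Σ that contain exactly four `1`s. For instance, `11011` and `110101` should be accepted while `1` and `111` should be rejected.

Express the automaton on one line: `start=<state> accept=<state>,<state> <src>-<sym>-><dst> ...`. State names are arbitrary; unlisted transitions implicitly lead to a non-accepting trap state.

start=q0 accept=q4 q0-0->q0 q0-1->q1 q1-0->q1 q1-1->q2 q2-0->q2 q2-1->q3 q3-0->q3 q3-1->q4 q4-0->q4 q4-1->q5 q5-0->q5 q5-1->q5

Only the number of `1`s matters, and only up to 5. Make a chain q0 → q1 → q2 → q3 → q4 → q5 advanced by each `1` (with q5 absorbing); every other symbol self-loops. The accepting set is {q4}.
6 states suffice.
        0   1  
>  q0   q0  q1 
   q1   q1  q2 
   q2   q2  q3 
   q3   q3  q4 
 * q4   q4  q5 
   q5   q5  q5 
(> = start, * = accepting)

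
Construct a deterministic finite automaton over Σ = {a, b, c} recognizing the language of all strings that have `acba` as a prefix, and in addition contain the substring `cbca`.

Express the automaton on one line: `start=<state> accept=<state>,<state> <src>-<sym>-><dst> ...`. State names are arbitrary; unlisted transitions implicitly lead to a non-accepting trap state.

Handle the two conditions separately and then intersect. One (6 states) tracks whether the input so far still matches the prefix `acba`; the other (5 states) tracks whether and how much of `cbca` has been seen. Each combined state is a pair, one component from each; accept when both components accept.
          a    b    c  
>  s0     s1   s2   s3 
   s1     s2   s2   s4 
   s2     s2   s2   s3 
   s3     s2   s5   s3 
   s4     s2   s6   s3 
   s5     s2   s2   s7 
   s6     s8   s2   s7 
   s7     s9   s5   s3 
   s8     s8   s8  s10 
   s9     s9   s9   s9 
   s10    s8  s11  s10 
   s11    s8   s8  s12 
   s12   s13  s11  s10 
 * s13   s13  s13  s13 
(> = start, * = accepting)

start=s0 accept=s13 s0-a->s1 s0-b->s2 s0-c->s3 s1-a->s2 s1-b->s2 s1-c->s4 s2-a->s2 s2-b->s2 s2-c->s3 s3-a->s2 s3-b->s5 s3-c->s3 s4-a->s2 s4-b->s6 s4-c->s3 s5-a->s2 s5-b->s2 s5-c->s7 s6-a->s8 s6-b->s2 s6-c->s7 s7-a->s9 s7-b->s5 s7-c->s3 s8-a->s8 s8-b->s8 s8-c->s10 s9-a->s9 s9-b->s9 s9-c->s9 s10-a->s8 s10-b->s11 s10-c->s10 s11-a->s8 s11-b->s8 s11-c->s12 s12-a->s13 s12-b->s11 s12-c->s10 s13-a->s13 s13-b->s13 s13-c->s13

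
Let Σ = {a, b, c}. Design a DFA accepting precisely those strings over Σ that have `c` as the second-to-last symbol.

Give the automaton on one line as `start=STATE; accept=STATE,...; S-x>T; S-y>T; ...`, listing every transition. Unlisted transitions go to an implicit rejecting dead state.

A DFA must remember the last 2 symbols (since which symbol is second-to-last isn't known until the input ends). Use one state per possible window of the last ≤2 symbols; accept from those whose window starts with `c`.
With 13 states:
          a    b    c  
>  s0     s1   s2   s3 
   s1     s4   s5   s6 
   s2     s7   s8   s9 
   s3    s10  s11  s12 
   s4     s4   s5   s6 
   s5     s7   s8   s9 
   s6    s10  s11  s12 
   s7     s4   s5   s6 
   s8     s7   s8   s9 
   s9    s10  s11  s12 
 * s10    s4   s5   s6 
 * s11    s7   s8   s9 
 * s12   s10  s11  s12 
(> = start, * = accepting)

start=s0; accept=s10,s11,s12; s0-a>s1; s0-b>s2; s0-c>s3; s1-a>s4; s1-b>s5; s1-c>s6; s2-a>s7; s2-b>s8; s2-c>s9; s3-a>s10; s3-b>s11; s3-c>s12; s4-a>s4; s4-b>s5; s4-c>s6; s5-a>s7; s5-b>s8; s5-c>s9; s6-a>s10; s6-b>s11; s6-c>s12; s7-a>s4; s7-b>s5; s7-c>s6; s8-a>s7; s8-b>s8; s8-c>s9; s9-a>s10; s9-b>s11; s9-c>s12; s10-a>s4; s10-b>s5; s10-c>s6; s11-a>s7; s11-b>s8; s11-c>s9; s12-a>s10; s12-b>s11; s12-c>s12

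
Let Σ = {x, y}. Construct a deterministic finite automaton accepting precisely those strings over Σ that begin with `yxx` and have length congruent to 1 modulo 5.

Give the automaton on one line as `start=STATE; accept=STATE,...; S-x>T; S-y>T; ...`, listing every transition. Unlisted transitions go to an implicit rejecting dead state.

start=S0; accept=S7; S0-x>S1; S0-y>S2; S1-x>S1; S1-y>S1; S2-x>S3; S2-y>S1; S3-x>S4; S3-y>S1; S4-x>S5; S4-y>S5; S5-x>S6; S5-y>S6; S6-x>S7; S6-y>S7; S7-x>S8; S7-y>S8; S8-x>S4; S8-y>S4

Build one automaton per condition and run them in lockstep. The first has 5 states tracking whether the input so far still matches the prefix `yxx`; the second has 5 states tracking the input length modulo 5. A product state is a pair (one from each), accepting exactly when both do. After merging equivalent states the machine shrinks.
With 9 states:
        x   y  
>  S0   S1  S2 
   S1   S1  S1 
   S2   S3  S1 
   S3   S4  S1 
   S4   S5  S5 
   S5   S6  S6 
   S6   S7  S7 
 * S7   S8  S8 
   S8   S4  S4 
(> = start, * = accepting)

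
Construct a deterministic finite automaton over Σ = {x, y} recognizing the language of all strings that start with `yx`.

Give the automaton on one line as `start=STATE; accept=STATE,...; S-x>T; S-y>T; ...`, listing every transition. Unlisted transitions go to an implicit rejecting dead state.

start=q0; accept=q2; q0-x>q3; q0-y>q1; q1-x>q2; q1-y>q3; q2-x>q2; q2-y>q2; q3-x>q3; q3-y>q3

Check the first 2 symbols one by one: q0 through q1 record how many have matched `yx` so far; any wrong symbol goes to the dead state q3. After all 2 match we enter the accepting sink q2.
A 4-state machine:
        x   y  
>  q0   q3  q1 
   q1   q2  q3 
 * q2   q2  q2 
   q3   q3  q3 
(> = start, * = accepting)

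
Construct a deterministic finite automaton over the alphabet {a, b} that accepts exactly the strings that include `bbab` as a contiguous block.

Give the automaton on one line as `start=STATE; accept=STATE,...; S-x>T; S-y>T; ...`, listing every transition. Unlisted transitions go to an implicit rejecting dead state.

start=q0; accept=q4; q0-a>q0; q0-b>q1; q1-a>q0; q1-b>q2; q2-a>q3; q2-b>q2; q3-a>q0; q3-b>q4; q4-a>q4; q4-b>q4

Track how much of `bbab` has been matched so far: state q0 is no progress, q4 is the absorbing accept state reached once `bbab` has occurred. Intermediate states record partial matches; on a mismatch, fall back to the longest reusable overlap.
        a   b  
>  q0   q0  q1 
   q1   q0  q2 
   q2   q3  q2 
   q3   q0  q4 
 * q4   q4  q4 
(> = start, * = accepting)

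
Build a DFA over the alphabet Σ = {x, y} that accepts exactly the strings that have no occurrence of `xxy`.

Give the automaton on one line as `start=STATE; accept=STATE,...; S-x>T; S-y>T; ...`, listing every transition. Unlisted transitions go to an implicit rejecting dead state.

This is the complement of 'contains `xxy`'. Use the same substring-matching states — A through D holding how much of `xxy` has just been matched — but flip the accepting set: everything except the trap D accepts.
       x  y 
>* A   B  A 
 * B   C  A 
 * C   C  D 
   D   D  D 
(> = start, * = accepting)

start=A; accept=A,B,C; A-x>B; A-y>A; B-x>C; B-y>A; C-x>C; C-y>D; D-x>D; D-y>D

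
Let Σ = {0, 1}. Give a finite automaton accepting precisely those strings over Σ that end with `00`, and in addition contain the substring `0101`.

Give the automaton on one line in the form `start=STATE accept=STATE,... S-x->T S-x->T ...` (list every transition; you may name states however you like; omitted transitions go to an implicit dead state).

start=q0 accept=q6 q0-0->q1 q0-1->q0 q1-0->q1 q1-1->q2 q2-0->q3 q2-1->q0 q3-0->q1 q3-1->q4 q4-0->q5 q4-1->q4 q5-0->q6 q5-1->q4 q6-0->q6 q6-1->q4

Handle the two conditions separately and then intersect. The first has 3 states tracking how much of the suffix `00` has currently been matched; the second has 5 states tracking whether and how much of `0101` has been seen. A product state is a pair (one from each), accepting exactly when both do. Equivalent product states are then merged.
With 7 states:
        0   1  
>  q0   q1  q0 
   q1   q1  q2 
   q2   q3  q0 
   q3   q1  q4 
   q4   q5  q4 
   q5   q6  q4 
 * q6   q6  q4 
(> = start, * = accepting)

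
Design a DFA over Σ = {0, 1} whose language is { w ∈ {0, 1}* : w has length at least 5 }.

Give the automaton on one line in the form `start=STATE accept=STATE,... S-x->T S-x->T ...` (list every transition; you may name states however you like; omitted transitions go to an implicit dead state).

Count input length up to 6: every symbol moves from s0 toward s6, which means 'more than 5' and absorbs. Accept from {s5, s6}.
A 7-state machine:
        0   1  
>  s0   s1  s1 
   s1   s2  s2 
   s2   s3  s3 
   s3   s4  s4 
   s4   s5  s5 
 * s5   s6  s6 
 * s6   s6  s6 
(> = start, * = accepting)

start=s0 accept=s5,s6 s0-0->s1 s0-1->s1 s1-0->s2 s1-1->s2 s2-0->s3 s2-1->s3 s3-0->s4 s3-1->s4 s4-0->s5 s4-1->s5 s5-0->s6 s5-1->s6 s6-0->s6 s6-1->s6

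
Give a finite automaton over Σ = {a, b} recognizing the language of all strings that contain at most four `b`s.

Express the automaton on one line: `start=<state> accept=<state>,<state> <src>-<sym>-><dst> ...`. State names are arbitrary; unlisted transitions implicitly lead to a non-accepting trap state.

start=s0 accept=s0,s1,s2,s3,s4 s0-a->s0 s0-b->s1 s1-a->s1 s1-b->s2 s2-a->s2 s2-b->s3 s3-a->s3 s3-b->s4 s4-a->s4 s4-b->s5 s5-a->s5 s5-b->s5

Only the number of `b`s matters, and only up to 5. Make a chain s0 → s1 → s2 → s3 → s4 → s5 advanced by each `b` (with s5 absorbing); every other symbol self-loops. The accepting set is {s0, s1, s2, s3, s4}.
A 6-state machine:
        a   b  
>* s0   s0  s1 
 * s1   s1  s2 
 * s2   s2  s3 
 * s3   s3  s4 
 * s4   s4  s5 
   s5   s5  s5 
(> = start, * = accepting)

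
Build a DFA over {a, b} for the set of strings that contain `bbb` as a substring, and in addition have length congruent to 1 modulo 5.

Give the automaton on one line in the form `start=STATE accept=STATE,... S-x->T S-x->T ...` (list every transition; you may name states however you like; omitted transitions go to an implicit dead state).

Run two small machines in parallel and take their product. The first has 4 states tracking whether and how much of `bbb` has been seen; the second has 5 states tracking the input length modulo 5. A product state is a pair (one from each), accepting exactly when both do.
A 20-state machine:
          a    b  
>  S0     S1   S2 
   S1     S3   S4 
   S2     S3   S5 
   S3     S6   S7 
   S4     S6   S8 
   S5     S6   S9 
   S6    S10  S11 
   S7    S10  S12 
   S8    S10  S13 
   S9    S13  S13 
   S10    S0  S14 
   S11    S0  S15 
   S12    S0  S16 
   S13   S16  S16 
   S14    S1  S17 
   S15    S1  S18 
   S16   S18  S18 
   S17    S3  S19 
 * S18   S19  S19 
   S19    S9   S9 
(> = start, * = accepting)

start=S0 accept=S18 S0-a->S1 S0-b->S2 S1-a->S3 S1-b->S4 S2-a->S3 S2-b->S5 S3-a->S6 S3-b->S7 S4-a->S6 S4-b->S8 S5-a->S6 S5-b->S9 S6-a->S10 S6-b->S11 S7-a->S10 S7-b->S12 S8-a->S10 S8-b->S13 S9-a->S13 S9-b->S13 S10-a->S0 S10-b->S14 S11-a->S0 S11-b->S15 S12-a->S0 S12-b->S16 S13-a->S16 S13-b->S16 S14-a->S1 S14-b->S17 S15-a->S1 S15-b->S18 S16-a->S18 S16-b->S18 S17-a->S3 S17-b->S19 S18-a->S19 S18-b->S19 S19-a->S9 S19-b->S9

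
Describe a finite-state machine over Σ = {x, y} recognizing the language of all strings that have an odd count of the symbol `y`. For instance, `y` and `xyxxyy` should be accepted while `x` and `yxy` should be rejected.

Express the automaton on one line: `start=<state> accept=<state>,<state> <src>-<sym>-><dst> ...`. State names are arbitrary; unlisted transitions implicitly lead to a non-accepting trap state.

Keep the running count of `y`s modulo 2: each `y` advances along the cycle q0 → q1 → q0 while other symbols loop. Accept at q1.
2 states suffice.
        x   y  
>  q0   q0  q1 
 * q1   q1  q0 
(> = start, * = accepting)

start=q0 accept=q1 q0-x->q0 q0-y->q1 q1-x->q1 q1-y->q0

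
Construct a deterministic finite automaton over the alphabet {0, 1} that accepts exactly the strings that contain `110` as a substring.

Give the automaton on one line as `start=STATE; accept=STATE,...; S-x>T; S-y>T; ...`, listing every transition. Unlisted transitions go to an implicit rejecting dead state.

start=A; accept=D; A-0>A; A-1>B; B-0>A; B-1>C; C-0>D; C-1>C; D-0>D; D-1>D

Track how much of `110` has been matched so far: state A is no progress, D is the absorbing accept state reached once `110` has occurred. Intermediate states record partial matches; on a mismatch, fall back to the longest reusable overlap.
4 states suffice.
       0  1 
>  A   A  B 
   B   A  C 
   C   D  C 
 * D   D  D 
(> = start, * = accepting)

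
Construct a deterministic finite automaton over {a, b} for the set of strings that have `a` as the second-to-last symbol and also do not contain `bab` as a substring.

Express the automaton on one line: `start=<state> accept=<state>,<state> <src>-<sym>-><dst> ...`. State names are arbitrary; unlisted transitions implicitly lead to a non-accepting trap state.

Handle the two conditions separately and then intersect. One (7 states) tracks the last 2 symbols read; the other (4 states) tracks partial matches of the forbidden pattern `bab`. Each combined state is a pair, one component from each; accept when both components accept.
11 states suffice.
          a    b  
>  q0     q1   q2 
   q1     q3   q4 
   q2     q5   q6 
 * q3     q3   q4 
 * q4     q5   q6 
   q5     q3   q7 
   q6     q5   q6 
   q7     q8   q9 
   q8    q10   q7 
   q9     q8   q9 
   q10   q10   q7 
(> = start, * = accepting)

start=q0 accept=q3,q4 q0-a->q1 q0-b->q2 q1-a->q3 q1-b->q4 q2-a->q5 q2-b->q6 q3-a->q3 q3-b->q4 q4-a->q5 q4-b->q6 q5-a->q3 q5-b->q7 q6-a->q5 q6-b->q6 q7-a->q8 q7-b->q9 q8-a->q10 q8-b->q7 q9-a->q8 q9-b->q9 q10-a->q10 q10-b->q7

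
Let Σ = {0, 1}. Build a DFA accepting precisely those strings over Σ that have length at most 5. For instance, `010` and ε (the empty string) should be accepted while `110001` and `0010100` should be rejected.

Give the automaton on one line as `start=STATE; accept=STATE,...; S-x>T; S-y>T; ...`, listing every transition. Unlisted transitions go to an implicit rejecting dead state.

start=A; accept=A,B,C,D,E,F; A-0>B; A-1>B; B-0>C; B-1>C; C-0>D; C-1>D; D-0>E; D-1>E; E-0>F; E-1>F; F-0>G; F-1>G; G-0>G; G-1>G

Count input length up to 6: every symbol moves from A toward G, which means 'more than 5' and absorbs. Accept from {A, B, C, D, E, F}.
With 7 states:
       0  1 
>* A   B  B 
 * B   C  C 
 * C   D  D 
 * D   E  E 
 * E   F  F 
 * F   G  G 
   G   G  G 
(> = start, * = accepting)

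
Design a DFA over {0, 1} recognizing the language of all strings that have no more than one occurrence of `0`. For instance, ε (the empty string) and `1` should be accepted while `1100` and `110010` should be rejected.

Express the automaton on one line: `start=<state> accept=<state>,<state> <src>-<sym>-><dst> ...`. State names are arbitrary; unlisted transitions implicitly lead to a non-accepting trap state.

Only the number of `0`s matters, and only up to 2. Make a chain q0 → q1 → q2 advanced by each `0` (with q2 absorbing); every other symbol self-loops. The accepting set is {q0, q1}.
        0   1  
>* q0   q1  q0 
 * q1   q2  q1 
   q2   q2  q2 
(> = start, * = accepting)

start=q0 accept=q0,q1 q0-0->q1 q0-1->q0 q1-0->q2 q1-1->q1 q2-0->q2 q2-1->q2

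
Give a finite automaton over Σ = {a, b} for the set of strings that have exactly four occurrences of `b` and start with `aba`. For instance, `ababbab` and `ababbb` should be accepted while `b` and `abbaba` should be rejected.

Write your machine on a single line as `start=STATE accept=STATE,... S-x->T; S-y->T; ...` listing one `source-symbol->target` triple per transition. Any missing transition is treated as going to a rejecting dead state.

start=q0; accept=q12; q0-a->q1; q0-b->q2; q1-a->q3; q1-b->q4; q2-a->q2; q2-b->q5; q3-a->q3; q3-b->q2; q4-a->q6; q4-b->q5; q5-a->q5; q5-b->q7; q6-a->q6; q6-b->q8; q7-a->q7; q7-b->q9; q8-a->q8; q8-b->q10; q9-a->q9; q9-b->q11; q10-a->q10; q10-b->q12; q11-a->q11; q11-b->q11; q12-a->q12; q12-b->q13; q13-a->q13; q13-b->q13

Handle the two conditions separately and then intersect. One (6 states) tracks the count of `b`s, saturating at 5; the other (5 states) tracks whether the input so far still matches the prefix `aba`. Each combined state is a pair, one component from each; accept when both components accept.
With 14 states:
          a    b  
>  q0     q1   q2 
   q1     q3   q4 
   q2     q2   q5 
   q3     q3   q2 
   q4     q6   q5 
   q5     q5   q7 
   q6     q6   q8 
   q7     q7   q9 
   q8     q8  q10 
   q9     q9  q11 
   q10   q10  q12 
   q11   q11  q11 
 * q12   q12  q13 
   q13   q13  q13 
(> = start, * = accepting)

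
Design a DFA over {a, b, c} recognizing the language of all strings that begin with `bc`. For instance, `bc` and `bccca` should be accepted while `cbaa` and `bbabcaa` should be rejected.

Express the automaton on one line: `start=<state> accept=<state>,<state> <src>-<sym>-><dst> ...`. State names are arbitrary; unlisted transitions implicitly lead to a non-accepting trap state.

Check the first 2 symbols one by one: S0 through S1 record how many have matched `bc` so far; any wrong symbol goes to the dead state S3. After all 2 match we enter the accepting sink S2.
A 4-state machine:
        a   b   c  
>  S0   S3  S1  S3 
   S1   S3  S3  S2 
 * S2   S2  S2  S2 
   S3   S3  S3  S3 
(> = start, * = accepting)

start=S0 accept=S2 S0-a->S3 S0-b->S1 S0-c->S3 S1-a->S3 S1-b->S3 S1-c->S2 S2-a->S2 S2-b->S2 S2-c->S2 S3-a->S3 S3-b->S3 S3-c->S3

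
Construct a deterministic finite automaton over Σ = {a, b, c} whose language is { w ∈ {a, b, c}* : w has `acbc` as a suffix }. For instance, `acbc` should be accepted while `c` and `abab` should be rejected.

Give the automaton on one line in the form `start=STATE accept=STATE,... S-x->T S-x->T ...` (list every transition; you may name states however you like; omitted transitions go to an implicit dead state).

start=S0 accept=S4 S0-a->S1 S0-b->S0 S0-c->S0 S1-a->S1 S1-b->S0 S1-c->S2 S2-a->S1 S2-b->S3 S2-c->S0 S3-a->S1 S3-b->S0 S3-c->S4 S4-a->S1 S4-b->S0 S4-c->S0

Remember how much of `acbc` the current input suffix matches. State S0 means no match yet; S1 means the last symbol is `a`; S2 means the last 2 symbols are `ac`; S3 means the last 3 symbols are `acb`; S4 means the last 4 symbols are `acbc`. Only S4 accepts. On a mismatch, fall back to the longest proper suffix that is still a prefix of `acbc`.
With 5 states:
        a   b   c  
>  S0   S1  S0  S0 
   S1   S1  S0  S2 
   S2   S1  S3  S0 
   S3   S1  S0  S4 
 * S4   S1  S0  S0 
(> = start, * = accepting)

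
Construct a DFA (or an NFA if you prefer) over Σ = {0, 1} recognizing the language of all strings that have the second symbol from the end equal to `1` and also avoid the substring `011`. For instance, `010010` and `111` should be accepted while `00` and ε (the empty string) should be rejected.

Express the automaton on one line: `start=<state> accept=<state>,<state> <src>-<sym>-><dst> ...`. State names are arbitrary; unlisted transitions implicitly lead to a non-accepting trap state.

Build one automaton per condition and run them in lockstep. One (7 states) tracks the last 2 symbols read; the other (4 states) tracks partial matches of the forbidden pattern `011`. Each combined state is a pair, one component from each; accept when both components accept. Equivalent product states are then merged.
A 7-state machine:
        0   1  
>  S0   S1  S2 
   S1   S1  S3 
   S2   S4  S5 
   S3   S4  S6 
 * S4   S1  S3 
 * S5   S4  S5 
   S6   S6  S6 
(> = start, * = accepting)

start=S0 accept=S4,S5 S0-0->S1 S0-1->S2 S1-0->S1 S1-1->S3 S2-0->S4 S2-1->S5 S3-0->S4 S3-1->S6 S4-0->S1 S4-1->S3 S5-0->S4 S5-1->S5 S6-0->S6 S6-1->S6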